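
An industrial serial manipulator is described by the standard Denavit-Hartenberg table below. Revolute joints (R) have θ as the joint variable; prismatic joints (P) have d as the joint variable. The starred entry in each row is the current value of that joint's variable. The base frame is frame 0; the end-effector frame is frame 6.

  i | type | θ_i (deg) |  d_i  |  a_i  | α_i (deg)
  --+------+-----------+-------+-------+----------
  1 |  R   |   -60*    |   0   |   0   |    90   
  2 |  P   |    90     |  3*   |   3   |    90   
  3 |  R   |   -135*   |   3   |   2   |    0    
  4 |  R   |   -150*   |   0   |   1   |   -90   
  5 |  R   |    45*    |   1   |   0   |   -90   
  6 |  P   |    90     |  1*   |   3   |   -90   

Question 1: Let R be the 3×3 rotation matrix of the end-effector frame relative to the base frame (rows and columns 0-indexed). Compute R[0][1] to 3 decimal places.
-0.238

End-effector y-axis (col 1 of R) = (-0.2380,-0.9539,0.1830)
R[0][1] = -0.2380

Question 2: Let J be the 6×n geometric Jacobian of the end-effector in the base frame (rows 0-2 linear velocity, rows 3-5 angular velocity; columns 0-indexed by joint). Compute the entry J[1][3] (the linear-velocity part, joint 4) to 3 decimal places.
-1.004

axis z_3 = (0.5000,-0.8660,-0.0000); lever o_n−o_3 = (-0.1503,0.7297,2.0077)
cross product → J_v[:, 3] = (-1.7387,-1.0038,0.2347)
J_ω[:, 3] = z_3
entry J[1][3] = -1.0038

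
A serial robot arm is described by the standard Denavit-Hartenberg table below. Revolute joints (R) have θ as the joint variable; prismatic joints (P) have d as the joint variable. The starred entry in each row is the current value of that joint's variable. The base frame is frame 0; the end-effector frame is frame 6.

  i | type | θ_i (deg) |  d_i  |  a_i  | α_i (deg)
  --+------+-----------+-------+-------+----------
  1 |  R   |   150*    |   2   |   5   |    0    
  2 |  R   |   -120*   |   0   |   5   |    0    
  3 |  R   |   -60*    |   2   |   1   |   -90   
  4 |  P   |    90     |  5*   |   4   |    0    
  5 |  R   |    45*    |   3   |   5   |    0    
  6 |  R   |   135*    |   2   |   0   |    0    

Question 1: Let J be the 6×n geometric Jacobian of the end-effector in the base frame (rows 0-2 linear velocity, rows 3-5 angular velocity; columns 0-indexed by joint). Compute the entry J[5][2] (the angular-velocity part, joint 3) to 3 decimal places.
1.000

axis z_2 = (0.0000,0.0000,1.0000); lever o_n−o_2 = (2.8042,9.9280,-5.5355)
cross product → J_v[:, 2] = (-9.9280,2.8042,0.0000)
J_ω[:, 2] = z_2
entry J[5][2] = 1.0000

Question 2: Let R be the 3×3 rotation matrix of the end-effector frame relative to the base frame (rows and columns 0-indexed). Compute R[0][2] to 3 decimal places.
End-effector z-axis (col 2 of R) = (0.5000,0.8660,0.0000)
R[0][2] = 0.5000

0.500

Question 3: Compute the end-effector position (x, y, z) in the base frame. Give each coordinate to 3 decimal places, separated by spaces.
after link 1: o_1 = (-4.3301, 2.5000, 2.0000)
after link 2: o_2 = (-0.0000, 5.0000, 2.0000)
after link 3: o_3 = (0.8660, 4.5000, 4.0000)
after link 4: o_4 = (3.3660, 8.8301, 0.0000)
after link 5: o_5 = (1.8042, 13.1960, -3.5355)
after link 6: o_6 = (2.8042, 14.9280, -3.5355)

2.804 14.928 -3.536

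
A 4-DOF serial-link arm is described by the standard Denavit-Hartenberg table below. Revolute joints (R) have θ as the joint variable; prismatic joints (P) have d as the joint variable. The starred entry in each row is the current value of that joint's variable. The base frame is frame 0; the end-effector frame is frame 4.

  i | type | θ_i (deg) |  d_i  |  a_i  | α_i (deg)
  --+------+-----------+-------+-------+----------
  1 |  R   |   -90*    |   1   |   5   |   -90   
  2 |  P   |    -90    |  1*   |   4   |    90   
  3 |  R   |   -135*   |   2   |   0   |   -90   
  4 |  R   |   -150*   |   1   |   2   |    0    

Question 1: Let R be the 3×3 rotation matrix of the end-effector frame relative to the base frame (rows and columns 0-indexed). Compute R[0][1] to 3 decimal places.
-0.354

End-effector y-axis (col 1 of R) = (-0.3536,0.8660,-0.3536)
R[0][1] = -0.3536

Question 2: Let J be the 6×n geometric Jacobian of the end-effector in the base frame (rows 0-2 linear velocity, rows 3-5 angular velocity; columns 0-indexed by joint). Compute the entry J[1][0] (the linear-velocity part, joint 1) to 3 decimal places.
axis z_0 = ẑ; lever o_n−o_0 = (1.5176,-2.0000,6.9319)
cross product → J_v[:, 0] = (2.0000,1.5176,-0.0000)
J_ω[:, 0] = z_0
entry J[1][0] = 1.5176

1.518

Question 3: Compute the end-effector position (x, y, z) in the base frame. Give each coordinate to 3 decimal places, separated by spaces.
after link 1: o_1 = (0.0000, -5.0000, 1.0000)
after link 2: o_2 = (1.0000, -5.0000, 5.0000)
after link 3: o_3 = (1.0000, -3.0000, 5.0000)
after link 4: o_4 = (1.5176, -2.0000, 6.9319)

1.518 -2.000 6.932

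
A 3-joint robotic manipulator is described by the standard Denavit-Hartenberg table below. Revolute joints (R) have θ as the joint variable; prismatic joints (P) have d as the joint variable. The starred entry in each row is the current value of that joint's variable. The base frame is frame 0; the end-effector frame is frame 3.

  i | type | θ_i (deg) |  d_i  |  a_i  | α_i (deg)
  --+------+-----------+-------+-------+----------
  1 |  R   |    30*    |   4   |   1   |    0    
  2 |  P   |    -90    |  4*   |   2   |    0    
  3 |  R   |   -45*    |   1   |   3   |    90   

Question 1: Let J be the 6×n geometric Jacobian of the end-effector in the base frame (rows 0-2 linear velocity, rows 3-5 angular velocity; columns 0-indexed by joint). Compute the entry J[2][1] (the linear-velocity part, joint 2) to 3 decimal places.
prismatic axis z_1 = (0.0000,0.0000,1.0000)
J_v[:, 1] = z_1; J_ω[:, 1] = (0,0,0)
entry J[2][1] = 1.0000

1.000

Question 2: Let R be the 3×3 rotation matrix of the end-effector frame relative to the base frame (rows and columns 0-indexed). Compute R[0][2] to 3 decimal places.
End-effector z-axis (col 2 of R) = (-0.9659,0.2588,0.0000)
R[0][2] = -0.9659

-0.966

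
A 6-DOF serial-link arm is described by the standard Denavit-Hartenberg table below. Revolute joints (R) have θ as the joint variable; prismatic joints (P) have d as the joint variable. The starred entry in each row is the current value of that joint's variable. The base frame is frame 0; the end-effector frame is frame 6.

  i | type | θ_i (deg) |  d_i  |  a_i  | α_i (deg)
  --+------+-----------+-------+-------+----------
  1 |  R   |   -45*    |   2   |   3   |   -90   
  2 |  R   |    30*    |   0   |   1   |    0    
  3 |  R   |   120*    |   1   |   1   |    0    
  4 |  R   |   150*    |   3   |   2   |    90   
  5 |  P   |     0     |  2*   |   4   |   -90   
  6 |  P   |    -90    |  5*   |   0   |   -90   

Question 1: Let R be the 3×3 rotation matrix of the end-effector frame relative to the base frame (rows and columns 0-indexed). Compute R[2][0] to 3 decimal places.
0.500

End-effector x-axis (col 0 of R) = (-0.6124,0.6124,0.5000)
R[2][0] = 0.5000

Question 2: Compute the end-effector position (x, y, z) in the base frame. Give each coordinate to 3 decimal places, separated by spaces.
after link 1: o_1 = (2.1213, -2.1213, 2.0000)
after link 2: o_2 = (2.7337, -2.7337, 1.5000)
after link 3: o_3 = (2.8284, -1.4142, 1.0000)
after link 4: o_4 = (5.6569, 0.0000, 2.7321)
after link 5: o_5 = (5.8463, -0.1895, 7.1962)
after link 6: o_6 = (9.3819, 3.3461, 7.1962)

9.382 3.346 7.196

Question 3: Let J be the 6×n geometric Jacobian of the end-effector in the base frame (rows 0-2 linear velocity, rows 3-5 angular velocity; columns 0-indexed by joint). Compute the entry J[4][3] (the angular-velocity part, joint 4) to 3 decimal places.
axis z_3 = (0.7071,0.7071,0.0000); lever o_n−o_3 = (6.5534,4.7603,6.1962)
cross product → J_v[:, 3] = (4.3813,-4.3813,-1.2679)
J_ω[:, 3] = z_3
entry J[4][3] = 0.7071

0.707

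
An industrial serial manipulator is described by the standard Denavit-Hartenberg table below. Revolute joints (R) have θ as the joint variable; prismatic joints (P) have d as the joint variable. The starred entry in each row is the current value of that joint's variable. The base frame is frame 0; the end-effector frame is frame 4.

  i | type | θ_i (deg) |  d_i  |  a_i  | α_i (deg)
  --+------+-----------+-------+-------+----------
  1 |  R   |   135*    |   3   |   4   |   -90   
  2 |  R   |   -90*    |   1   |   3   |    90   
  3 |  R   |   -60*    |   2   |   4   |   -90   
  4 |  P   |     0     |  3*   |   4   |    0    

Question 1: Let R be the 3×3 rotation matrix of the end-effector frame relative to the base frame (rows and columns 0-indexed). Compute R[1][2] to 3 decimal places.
-0.354

End-effector z-axis (col 2 of R) = (-0.3536,-0.3536,0.8660)
R[1][2] = -0.3536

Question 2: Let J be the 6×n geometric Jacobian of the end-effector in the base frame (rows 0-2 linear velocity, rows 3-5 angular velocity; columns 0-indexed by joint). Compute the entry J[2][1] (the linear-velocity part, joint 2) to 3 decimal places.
2.000

axis z_1 = (-0.7071,-0.7071,0.0000); lever o_n−o_1 = (4.5454,1.7170,9.5981)
cross product → J_v[:, 1] = (-6.7869,6.7869,2.0000)
J_ω[:, 1] = z_1
entry J[2][1] = 2.0000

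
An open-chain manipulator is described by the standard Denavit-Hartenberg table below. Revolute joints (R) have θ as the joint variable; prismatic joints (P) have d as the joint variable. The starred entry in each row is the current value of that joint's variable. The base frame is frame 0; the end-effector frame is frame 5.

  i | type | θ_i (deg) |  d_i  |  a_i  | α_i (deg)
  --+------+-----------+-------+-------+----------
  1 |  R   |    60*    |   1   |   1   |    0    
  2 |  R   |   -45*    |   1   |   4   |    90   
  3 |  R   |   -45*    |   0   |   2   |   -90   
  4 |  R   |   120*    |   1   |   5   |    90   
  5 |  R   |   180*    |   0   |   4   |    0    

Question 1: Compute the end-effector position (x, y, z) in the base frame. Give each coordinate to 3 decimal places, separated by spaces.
5.847 3.195 1.646

after link 1: o_1 = (0.5000, 0.8660, 1.0000)
after link 2: o_2 = (4.3637, 1.9013, 2.0000)
after link 3: o_3 = (5.7297, 2.2673, 0.5858)
after link 4: o_4 = (3.5845, 6.1754, 3.0607)
after link 5: o_5 = (5.8471, 3.1953, 1.6464)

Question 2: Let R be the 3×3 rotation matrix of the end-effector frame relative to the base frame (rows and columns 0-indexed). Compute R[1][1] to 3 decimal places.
End-effector y-axis (col 1 of R) = (-0.6830,-0.1830,-0.7071)
R[1][1] = -0.1830

-0.183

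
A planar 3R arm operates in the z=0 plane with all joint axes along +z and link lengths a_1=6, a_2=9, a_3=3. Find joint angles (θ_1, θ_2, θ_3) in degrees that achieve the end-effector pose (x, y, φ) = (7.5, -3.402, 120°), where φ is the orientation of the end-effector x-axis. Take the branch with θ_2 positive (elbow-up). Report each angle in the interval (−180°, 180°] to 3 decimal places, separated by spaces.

wrist centre = target − a_3·(cos φ, sin φ) = (9.0000, -6.0001)
cos θ_2 = (117.0009−6²−9²)/(2·6·9) = 0.0000; θ_2 = 89.9995° (elbow-up)
β = atan2(-6.0001,9.0000) = -33.6904°; ψ = atan2(9.0000,6.0001) = 56.3096°
θ_1 = β − ψ = -90.0000°
θ_3 = φ − θ_1 − θ_2 = 120.0005° (wrapped to (-180°,180°])

-90.000 90.000 120.000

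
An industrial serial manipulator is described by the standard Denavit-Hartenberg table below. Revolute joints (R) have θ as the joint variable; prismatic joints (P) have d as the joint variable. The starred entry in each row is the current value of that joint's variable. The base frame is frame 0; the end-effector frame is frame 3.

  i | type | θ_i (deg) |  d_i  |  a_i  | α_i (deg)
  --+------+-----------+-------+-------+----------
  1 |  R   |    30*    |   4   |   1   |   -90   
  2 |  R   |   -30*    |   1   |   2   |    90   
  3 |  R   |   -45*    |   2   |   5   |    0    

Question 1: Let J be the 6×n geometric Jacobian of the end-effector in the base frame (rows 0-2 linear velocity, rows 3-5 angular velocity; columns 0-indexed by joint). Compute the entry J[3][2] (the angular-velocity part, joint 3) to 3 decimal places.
-0.433

axis z_2 = (-0.4330,-0.2500,0.8660); lever o_n−o_2 = (3.5534,-2.0309,3.4998)
cross product → J_v[:, 2] = (0.8839,4.5928,1.7678)
J_ω[:, 2] = z_2
entry J[3][2] = -0.4330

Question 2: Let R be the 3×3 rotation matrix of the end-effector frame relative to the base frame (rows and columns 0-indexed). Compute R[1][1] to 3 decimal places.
0.919

End-effector y-axis (col 1 of R) = (0.1768,0.9186,0.3536)
R[1][1] = 0.9186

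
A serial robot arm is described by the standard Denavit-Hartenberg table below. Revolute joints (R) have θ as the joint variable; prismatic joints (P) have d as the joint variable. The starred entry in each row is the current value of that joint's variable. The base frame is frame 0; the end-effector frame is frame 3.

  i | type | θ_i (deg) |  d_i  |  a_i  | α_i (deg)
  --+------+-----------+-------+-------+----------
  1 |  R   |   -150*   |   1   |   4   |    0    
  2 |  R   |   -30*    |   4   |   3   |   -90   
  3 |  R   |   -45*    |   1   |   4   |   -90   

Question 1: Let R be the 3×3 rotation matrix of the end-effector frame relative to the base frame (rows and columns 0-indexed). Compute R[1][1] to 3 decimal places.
End-effector y-axis (col 1 of R) = (-0.0000,1.0000,-0.0000)
R[1][1] = 1.0000

1.000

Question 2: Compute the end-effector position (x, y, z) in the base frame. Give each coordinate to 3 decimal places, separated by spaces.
-9.293 -3.000 7.828

after link 1: o_1 = (-3.4641, -2.0000, 1.0000)
after link 2: o_2 = (-6.4641, -2.0000, 5.0000)
after link 3: o_3 = (-9.2925, -3.0000, 7.8284)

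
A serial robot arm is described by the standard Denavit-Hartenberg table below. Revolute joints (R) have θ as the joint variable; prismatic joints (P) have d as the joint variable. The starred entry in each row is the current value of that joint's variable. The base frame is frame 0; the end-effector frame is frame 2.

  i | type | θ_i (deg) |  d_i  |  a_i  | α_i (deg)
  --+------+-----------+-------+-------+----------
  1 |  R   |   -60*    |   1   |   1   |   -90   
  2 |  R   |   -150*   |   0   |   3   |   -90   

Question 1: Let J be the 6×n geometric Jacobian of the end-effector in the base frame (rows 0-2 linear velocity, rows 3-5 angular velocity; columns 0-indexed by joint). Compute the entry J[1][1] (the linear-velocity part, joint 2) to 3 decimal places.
-1.299

axis z_1 = (0.8660,0.5000,0.0000); lever o_n−o_1 = (-1.2990,2.2500,1.5000)
cross product → J_v[:, 1] = (0.7500,-1.2990,2.5981)
J_ω[:, 1] = z_1
entry J[1][1] = -1.2990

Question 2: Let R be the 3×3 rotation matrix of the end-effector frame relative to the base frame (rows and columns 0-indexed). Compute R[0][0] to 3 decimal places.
End-effector x-axis (col 0 of R) = (-0.4330,0.7500,0.5000)
R[0][0] = -0.4330

-0.433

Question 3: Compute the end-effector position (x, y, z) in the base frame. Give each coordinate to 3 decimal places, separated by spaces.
-0.799 1.384 2.500

after link 1: o_1 = (0.5000, -0.8660, 1.0000)
after link 2: o_2 = (-0.7990, 1.3840, 2.5000)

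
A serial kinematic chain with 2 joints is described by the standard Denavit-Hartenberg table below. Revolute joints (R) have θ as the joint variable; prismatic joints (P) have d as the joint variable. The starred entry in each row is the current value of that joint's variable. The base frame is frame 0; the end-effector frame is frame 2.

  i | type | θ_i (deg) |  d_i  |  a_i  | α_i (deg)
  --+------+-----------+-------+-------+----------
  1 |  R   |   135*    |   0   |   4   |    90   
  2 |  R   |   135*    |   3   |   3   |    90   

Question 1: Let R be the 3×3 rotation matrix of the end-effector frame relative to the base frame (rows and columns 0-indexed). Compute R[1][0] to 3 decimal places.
-0.500

End-effector x-axis (col 0 of R) = (0.5000,-0.5000,0.7071)
R[1][0] = -0.5000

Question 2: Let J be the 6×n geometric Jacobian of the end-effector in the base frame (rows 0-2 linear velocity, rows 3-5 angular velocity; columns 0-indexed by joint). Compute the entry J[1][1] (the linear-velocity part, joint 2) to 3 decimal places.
axis z_1 = (0.7071,0.7071,0.0000); lever o_n−o_1 = (3.6213,0.6213,2.1213)
cross product → J_v[:, 1] = (1.5000,-1.5000,-2.1213)
J_ω[:, 1] = z_1
entry J[1][1] = -1.5000

-1.500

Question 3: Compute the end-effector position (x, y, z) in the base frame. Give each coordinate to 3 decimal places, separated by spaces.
after link 1: o_1 = (-2.8284, 2.8284, 0.0000)
after link 2: o_2 = (0.7929, 3.4497, 2.1213)

0.793 3.450 2.121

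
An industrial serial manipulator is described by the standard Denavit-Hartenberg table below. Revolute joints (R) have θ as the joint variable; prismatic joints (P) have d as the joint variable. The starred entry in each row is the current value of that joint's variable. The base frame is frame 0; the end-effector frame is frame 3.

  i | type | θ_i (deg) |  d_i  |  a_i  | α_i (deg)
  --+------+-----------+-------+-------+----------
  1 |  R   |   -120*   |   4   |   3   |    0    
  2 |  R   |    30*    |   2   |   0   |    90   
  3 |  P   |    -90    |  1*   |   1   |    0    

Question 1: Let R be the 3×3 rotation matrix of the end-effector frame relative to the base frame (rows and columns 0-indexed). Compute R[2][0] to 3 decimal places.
End-effector x-axis (col 0 of R) = (-0.0000,-0.0000,-1.0000)
R[2][0] = -1.0000

-1.000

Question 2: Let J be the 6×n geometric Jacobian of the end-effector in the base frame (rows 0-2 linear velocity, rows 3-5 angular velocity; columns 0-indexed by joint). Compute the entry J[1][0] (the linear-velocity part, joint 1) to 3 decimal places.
-2.500

axis z_0 = ẑ; lever o_n−o_0 = (-2.5000,-2.5981,5.0000)
cross product → J_v[:, 0] = (2.5981,-2.5000,0.0000)
J_ω[:, 0] = z_0
entry J[1][0] = -2.5000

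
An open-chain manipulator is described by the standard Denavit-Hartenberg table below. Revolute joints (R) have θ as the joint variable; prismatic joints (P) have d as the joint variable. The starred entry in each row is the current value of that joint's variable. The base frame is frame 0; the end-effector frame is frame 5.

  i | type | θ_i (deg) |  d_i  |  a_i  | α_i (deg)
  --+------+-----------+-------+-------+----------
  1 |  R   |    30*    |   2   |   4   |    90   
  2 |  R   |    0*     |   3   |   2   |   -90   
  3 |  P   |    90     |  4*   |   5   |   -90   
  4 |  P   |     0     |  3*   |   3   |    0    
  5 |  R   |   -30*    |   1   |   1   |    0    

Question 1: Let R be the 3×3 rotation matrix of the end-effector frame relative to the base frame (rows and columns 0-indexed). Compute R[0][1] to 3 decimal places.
-0.250

End-effector y-axis (col 1 of R) = (-0.2500,0.4330,-0.8660)
R[0][1] = -0.2500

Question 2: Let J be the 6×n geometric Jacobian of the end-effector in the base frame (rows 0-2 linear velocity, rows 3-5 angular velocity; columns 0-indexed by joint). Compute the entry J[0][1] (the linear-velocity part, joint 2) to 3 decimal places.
-3.897

axis z_1 = (0.5000,-0.8660,0.0000); lever o_n−o_1 = (-4.6651,4.0801,4.5000)
cross product → J_v[:, 1] = (-3.8971,-2.2500,-2.0000)
J_ω[:, 1] = z_1
entry J[0][1] = -3.8971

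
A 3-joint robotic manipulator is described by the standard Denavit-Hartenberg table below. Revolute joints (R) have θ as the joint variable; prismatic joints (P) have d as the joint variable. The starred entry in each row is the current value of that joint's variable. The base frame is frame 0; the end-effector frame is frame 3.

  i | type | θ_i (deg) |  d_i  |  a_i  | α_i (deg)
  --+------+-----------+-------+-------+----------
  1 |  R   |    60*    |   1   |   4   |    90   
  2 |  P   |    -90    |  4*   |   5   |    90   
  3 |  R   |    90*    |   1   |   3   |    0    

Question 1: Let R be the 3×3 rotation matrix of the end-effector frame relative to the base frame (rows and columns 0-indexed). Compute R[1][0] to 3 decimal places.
End-effector x-axis (col 0 of R) = (0.8660,-0.5000,0.0000)
R[1][0] = -0.5000

-0.500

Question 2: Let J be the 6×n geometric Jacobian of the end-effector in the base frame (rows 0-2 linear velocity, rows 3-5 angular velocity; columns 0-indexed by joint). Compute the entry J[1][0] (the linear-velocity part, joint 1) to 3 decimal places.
axis z_0 = ẑ; lever o_n−o_0 = (7.5622,-0.9019,-4.0000)
cross product → J_v[:, 0] = (0.9019,7.5622,-0.0000)
J_ω[:, 0] = z_0
entry J[1][0] = 7.5622

7.562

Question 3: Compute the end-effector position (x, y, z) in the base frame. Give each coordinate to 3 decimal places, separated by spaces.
7.562 -0.902 -4.000

after link 1: o_1 = (2.0000, 3.4641, 1.0000)
after link 2: o_2 = (5.4641, 1.4641, -4.0000)
after link 3: o_3 = (7.5622, -0.9019, -4.0000)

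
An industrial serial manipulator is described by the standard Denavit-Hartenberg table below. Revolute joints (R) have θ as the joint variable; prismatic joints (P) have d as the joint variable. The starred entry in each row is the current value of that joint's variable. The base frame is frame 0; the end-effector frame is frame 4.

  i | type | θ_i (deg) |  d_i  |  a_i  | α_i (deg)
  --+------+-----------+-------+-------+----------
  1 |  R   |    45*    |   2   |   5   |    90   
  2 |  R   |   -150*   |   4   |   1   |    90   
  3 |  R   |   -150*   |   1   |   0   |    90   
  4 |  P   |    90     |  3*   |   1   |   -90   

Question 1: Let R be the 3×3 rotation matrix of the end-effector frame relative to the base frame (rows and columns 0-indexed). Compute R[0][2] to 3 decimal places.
End-effector z-axis (col 2 of R) = (-0.1768,-0.8839,-0.4330)
R[0][2] = -0.1768

-0.177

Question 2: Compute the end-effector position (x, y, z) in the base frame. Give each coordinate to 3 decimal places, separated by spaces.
7.800 -1.531 3.982

after link 1: o_1 = (3.5355, 3.5355, 2.0000)
after link 2: o_2 = (5.7516, 0.0947, 1.5000)
after link 3: o_3 = (5.3980, -0.2588, 2.3660)
after link 4: o_4 = (7.8002, -1.5309, 3.9821)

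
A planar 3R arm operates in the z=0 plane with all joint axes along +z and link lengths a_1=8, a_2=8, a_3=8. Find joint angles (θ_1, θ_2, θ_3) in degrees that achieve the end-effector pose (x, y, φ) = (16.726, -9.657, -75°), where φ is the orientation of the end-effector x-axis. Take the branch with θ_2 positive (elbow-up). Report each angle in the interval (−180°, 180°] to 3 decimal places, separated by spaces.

-30.002 45.003 -90.001

wrist centre = target − a_3·(cos φ, sin φ) = (14.6554, -1.9296)
cos θ_2 = (218.5055−8²−8²)/(2·8·8) = 0.7071; θ_2 = 45.0027° (elbow-up)
β = atan2(-1.9296,14.6554) = -7.5006°; ψ = atan2(5.6571,13.6566) = 22.5013°
θ_1 = β − ψ = -30.0020°
θ_3 = φ − θ_1 − θ_2 = -90.0007° (wrapped to (-180°,180°])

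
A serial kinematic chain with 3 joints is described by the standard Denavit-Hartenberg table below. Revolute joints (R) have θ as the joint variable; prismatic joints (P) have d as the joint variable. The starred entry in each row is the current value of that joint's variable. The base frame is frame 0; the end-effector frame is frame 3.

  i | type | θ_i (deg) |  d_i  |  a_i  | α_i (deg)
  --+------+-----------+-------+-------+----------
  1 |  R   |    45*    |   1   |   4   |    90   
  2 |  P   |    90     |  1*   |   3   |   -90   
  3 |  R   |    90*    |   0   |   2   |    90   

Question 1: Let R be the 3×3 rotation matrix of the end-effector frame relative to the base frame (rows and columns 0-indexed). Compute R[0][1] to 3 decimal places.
End-effector y-axis (col 1 of R) = (-0.7071,-0.7071,-0.0000)
R[0][1] = -0.7071

-0.707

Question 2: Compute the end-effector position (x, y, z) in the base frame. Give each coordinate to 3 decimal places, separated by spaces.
2.121 3.536 4.000

after link 1: o_1 = (2.8284, 2.8284, 1.0000)
after link 2: o_2 = (3.5355, 2.1213, 4.0000)
after link 3: o_3 = (2.1213, 3.5355, 4.0000)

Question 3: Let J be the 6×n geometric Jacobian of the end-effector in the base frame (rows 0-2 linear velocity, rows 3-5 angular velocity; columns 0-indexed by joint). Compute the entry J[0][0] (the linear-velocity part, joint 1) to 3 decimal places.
axis z_0 = ẑ; lever o_n−o_0 = (2.1213,3.5355,4.0000)
cross product → J_v[:, 0] = (-3.5355,2.1213,0.0000)
J_ω[:, 0] = z_0
entry J[0][0] = -3.5355

-3.536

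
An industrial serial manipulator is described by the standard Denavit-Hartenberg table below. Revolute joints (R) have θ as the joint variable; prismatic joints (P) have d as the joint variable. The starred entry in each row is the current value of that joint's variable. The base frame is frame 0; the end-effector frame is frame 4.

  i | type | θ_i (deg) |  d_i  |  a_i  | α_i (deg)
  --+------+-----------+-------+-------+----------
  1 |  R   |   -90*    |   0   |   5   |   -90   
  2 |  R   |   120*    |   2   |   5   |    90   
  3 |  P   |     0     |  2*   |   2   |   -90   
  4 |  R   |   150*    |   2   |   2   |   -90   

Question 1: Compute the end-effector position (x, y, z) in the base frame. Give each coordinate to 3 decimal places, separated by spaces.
4.000 -3.232 -5.062

after link 1: o_1 = (0.0000, -5.0000, 0.0000)
after link 2: o_2 = (2.0000, -2.5000, -4.3301)
after link 3: o_3 = (2.0000, -3.2321, -7.0622)
after link 4: o_4 = (4.0000, -3.2321, -5.0622)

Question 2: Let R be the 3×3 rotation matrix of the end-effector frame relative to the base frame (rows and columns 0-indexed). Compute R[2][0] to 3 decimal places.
End-effector x-axis (col 0 of R) = (-0.0000,0.0000,1.0000)
R[2][0] = 1.0000

1.000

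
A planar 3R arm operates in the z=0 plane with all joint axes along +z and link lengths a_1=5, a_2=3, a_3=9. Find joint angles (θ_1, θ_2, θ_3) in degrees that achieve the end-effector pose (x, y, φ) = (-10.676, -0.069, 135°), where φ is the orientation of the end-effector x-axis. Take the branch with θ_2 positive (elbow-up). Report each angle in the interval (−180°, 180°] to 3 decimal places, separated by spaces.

-135.007 30.016 -120.008

wrist centre = target − a_3·(cos φ, sin φ) = (-4.3120, -6.4330)
cos θ_2 = (59.9767−5²−3²)/(2·5·3) = 0.8659; θ_2 = 30.0156° (elbow-up)
β = atan2(-6.4330,-4.3120) = -123.8341°; ψ = atan2(1.5007,7.5977) = 11.1734°
θ_1 = β − ψ = -135.0075°
θ_3 = φ − θ_1 − θ_2 = -120.0082° (wrapped to (-180°,180°])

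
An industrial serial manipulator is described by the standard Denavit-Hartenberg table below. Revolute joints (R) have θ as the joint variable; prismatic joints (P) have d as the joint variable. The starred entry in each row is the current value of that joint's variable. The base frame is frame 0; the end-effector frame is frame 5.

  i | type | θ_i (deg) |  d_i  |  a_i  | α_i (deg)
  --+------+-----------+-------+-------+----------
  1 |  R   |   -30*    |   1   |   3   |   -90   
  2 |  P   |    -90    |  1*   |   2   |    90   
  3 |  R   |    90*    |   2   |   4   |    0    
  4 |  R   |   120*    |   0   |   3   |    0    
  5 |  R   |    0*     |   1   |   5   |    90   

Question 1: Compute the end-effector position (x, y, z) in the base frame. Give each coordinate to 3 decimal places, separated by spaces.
0.500 0.866 -3.928

after link 1: o_1 = (2.5981, -1.5000, 1.0000)
after link 2: o_2 = (3.0981, -0.6340, 3.0000)
after link 3: o_3 = (3.3660, 3.8301, 3.0000)
after link 4: o_4 = (2.6160, 2.5311, 0.4019)
after link 5: o_5 = (0.5000, 0.8660, -3.9282)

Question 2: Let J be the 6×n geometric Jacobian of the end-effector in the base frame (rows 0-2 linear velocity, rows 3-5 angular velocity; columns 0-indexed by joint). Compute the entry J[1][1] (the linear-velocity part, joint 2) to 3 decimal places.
prismatic axis z_1 = (0.5000,0.8660,0.0000)
J_v[:, 1] = z_1; J_ω[:, 1] = (0,0,0)
entry J[1][1] = 0.8660

0.866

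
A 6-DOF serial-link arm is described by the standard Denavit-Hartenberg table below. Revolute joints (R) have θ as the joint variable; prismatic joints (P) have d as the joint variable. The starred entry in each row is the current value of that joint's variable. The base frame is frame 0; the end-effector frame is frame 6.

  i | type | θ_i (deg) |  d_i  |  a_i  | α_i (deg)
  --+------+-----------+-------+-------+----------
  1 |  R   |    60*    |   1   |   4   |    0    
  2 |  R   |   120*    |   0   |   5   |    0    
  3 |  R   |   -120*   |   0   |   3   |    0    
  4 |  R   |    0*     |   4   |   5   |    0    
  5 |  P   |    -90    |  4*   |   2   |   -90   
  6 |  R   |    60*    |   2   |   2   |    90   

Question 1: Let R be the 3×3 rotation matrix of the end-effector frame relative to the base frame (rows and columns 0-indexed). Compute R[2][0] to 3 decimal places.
End-effector x-axis (col 0 of R) = (0.4330,-0.2500,-0.8660)
R[2][0] = -0.8660

-0.866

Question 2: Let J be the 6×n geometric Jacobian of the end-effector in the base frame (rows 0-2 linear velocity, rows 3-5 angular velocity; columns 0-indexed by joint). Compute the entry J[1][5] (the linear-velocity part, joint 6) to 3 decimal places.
0.866

axis z_5 = (0.5000,0.8660,0.0000); lever o_n−o_5 = (1.8660,1.2321,-1.7321)
cross product → J_v[:, 5] = (-1.5000,0.8660,-1.0000)
J_ω[:, 5] = z_5
entry J[1][5] = 0.8660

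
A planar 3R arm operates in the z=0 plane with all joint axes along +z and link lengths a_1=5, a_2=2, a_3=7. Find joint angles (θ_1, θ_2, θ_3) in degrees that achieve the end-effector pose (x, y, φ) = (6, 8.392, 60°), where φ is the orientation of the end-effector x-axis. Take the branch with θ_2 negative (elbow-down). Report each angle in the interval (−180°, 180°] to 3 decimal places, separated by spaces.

59.993 -150.008 150.015

wrist centre = target − a_3·(cos φ, sin φ) = (2.5000, 2.3298)
cos θ_2 = (11.6781−5²−2²)/(2·5·2) = -0.8661; θ_2 = -150.0081° (elbow-down)
β = atan2(2.3298,2.5000) = 42.9820°; ψ = atan2(-0.9998,3.2678) = -17.0110°
θ_1 = β − ψ = 59.9930°
θ_3 = φ − θ_1 − θ_2 = 150.0151° (wrapped to (-180°,180°])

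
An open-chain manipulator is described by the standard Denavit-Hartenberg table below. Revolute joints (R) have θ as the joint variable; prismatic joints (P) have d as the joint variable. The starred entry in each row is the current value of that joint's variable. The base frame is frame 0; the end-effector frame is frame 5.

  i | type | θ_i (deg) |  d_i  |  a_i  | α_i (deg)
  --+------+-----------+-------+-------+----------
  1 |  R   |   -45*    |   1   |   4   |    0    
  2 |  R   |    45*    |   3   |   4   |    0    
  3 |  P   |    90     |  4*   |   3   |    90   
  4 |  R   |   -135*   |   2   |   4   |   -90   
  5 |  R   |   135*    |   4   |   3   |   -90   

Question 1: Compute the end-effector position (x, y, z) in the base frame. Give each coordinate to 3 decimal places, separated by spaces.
after link 1: o_1 = (2.8284, -2.8284, 1.0000)
after link 2: o_2 = (6.8284, -2.8284, 4.0000)
after link 3: o_3 = (6.8284, 0.1716, 8.0000)
after link 4: o_4 = (8.8284, -2.6569, 5.1716)
after link 5: o_5 = (6.7071, 1.6716, 3.8431)

6.707 1.672 3.843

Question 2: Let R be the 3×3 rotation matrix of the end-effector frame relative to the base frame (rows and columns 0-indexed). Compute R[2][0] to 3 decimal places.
End-effector x-axis (col 0 of R) = (-0.7071,0.5000,0.5000)
R[2][0] = 0.5000

0.500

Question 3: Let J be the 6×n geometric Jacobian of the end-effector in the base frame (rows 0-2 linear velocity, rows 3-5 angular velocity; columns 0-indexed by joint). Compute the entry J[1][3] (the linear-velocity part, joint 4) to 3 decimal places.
4.157

axis z_3 = (1.0000,-0.0000,0.0000); lever o_n−o_3 = (-0.1213,1.5000,-4.1569)
cross product → J_v[:, 3] = (0.0000,4.1569,1.5000)
J_ω[:, 3] = z_3
entry J[1][3] = 4.1569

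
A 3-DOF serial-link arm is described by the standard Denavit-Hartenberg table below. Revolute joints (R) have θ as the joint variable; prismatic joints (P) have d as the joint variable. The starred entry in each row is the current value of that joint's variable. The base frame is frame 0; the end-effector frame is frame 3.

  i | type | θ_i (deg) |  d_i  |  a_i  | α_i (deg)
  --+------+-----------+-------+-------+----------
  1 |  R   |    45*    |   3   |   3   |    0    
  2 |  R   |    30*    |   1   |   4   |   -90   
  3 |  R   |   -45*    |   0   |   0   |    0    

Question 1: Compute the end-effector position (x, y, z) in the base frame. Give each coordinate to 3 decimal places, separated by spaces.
3.157 5.985 4.000

after link 1: o_1 = (2.1213, 2.1213, 3.0000)
after link 2: o_2 = (3.1566, 5.9850, 4.0000)
after link 3: o_3 = (3.1566, 5.9850, 4.0000)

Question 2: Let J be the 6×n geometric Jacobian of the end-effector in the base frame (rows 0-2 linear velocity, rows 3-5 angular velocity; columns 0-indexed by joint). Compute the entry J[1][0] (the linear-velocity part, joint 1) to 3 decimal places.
axis z_0 = ẑ; lever o_n−o_0 = (3.1566,5.9850,4.0000)
cross product → J_v[:, 0] = (-5.9850,3.1566,0.0000)
J_ω[:, 0] = z_0
entry J[1][0] = 3.1566

3.157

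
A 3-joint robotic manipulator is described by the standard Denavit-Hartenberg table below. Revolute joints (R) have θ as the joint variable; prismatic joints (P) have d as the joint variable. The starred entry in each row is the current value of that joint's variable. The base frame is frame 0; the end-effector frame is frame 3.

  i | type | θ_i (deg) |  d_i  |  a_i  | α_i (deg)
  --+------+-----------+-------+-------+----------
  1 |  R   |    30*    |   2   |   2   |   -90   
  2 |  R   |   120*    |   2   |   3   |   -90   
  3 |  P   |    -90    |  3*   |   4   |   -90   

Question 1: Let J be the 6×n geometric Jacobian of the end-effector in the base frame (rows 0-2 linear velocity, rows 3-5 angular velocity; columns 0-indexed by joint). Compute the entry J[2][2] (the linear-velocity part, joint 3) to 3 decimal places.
prismatic axis z_2 = (-0.7500,-0.4330,0.5000)
J_v[:, 2] = z_2; J_ω[:, 2] = (0,0,0)
entry J[2][2] = 0.5000

0.500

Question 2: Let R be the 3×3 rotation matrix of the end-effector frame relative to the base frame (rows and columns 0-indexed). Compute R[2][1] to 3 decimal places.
-0.500

End-effector y-axis (col 1 of R) = (0.7500,0.4330,-0.5000)
R[2][1] = -0.5000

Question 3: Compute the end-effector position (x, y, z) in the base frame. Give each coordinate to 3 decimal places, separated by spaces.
-4.817 4.147 0.902

after link 1: o_1 = (1.7321, 1.0000, 2.0000)
after link 2: o_2 = (-0.5670, 1.9821, -0.5981)
after link 3: o_3 = (-4.8170, 4.1471, 0.9019)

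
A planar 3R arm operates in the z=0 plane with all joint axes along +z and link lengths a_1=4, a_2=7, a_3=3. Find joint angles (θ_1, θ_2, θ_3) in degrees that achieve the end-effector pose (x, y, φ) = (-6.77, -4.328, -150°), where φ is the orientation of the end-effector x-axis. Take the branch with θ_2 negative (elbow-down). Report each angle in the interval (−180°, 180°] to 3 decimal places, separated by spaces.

-45.007 -134.999 30.006

wrist centre = target − a_3·(cos φ, sin φ) = (-4.1719, -2.8280)
cos θ_2 = (25.4025−4²−7²)/(2·4·7) = -0.7071; θ_2 = -134.9993° (elbow-down)
β = atan2(-2.8280,-4.1719) = -145.8680°; ψ = atan2(-4.9498,-0.9497) = -100.8609°
θ_1 = β − ψ = -45.0071°
θ_3 = φ − θ_1 − θ_2 = 30.0064° (wrapped to (-180°,180°])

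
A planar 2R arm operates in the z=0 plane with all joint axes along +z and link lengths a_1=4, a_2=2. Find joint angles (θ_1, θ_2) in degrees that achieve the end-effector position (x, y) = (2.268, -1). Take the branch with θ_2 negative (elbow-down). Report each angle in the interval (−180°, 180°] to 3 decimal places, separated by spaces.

cos θ_2 = (6.1438−4²−2²)/(2·4·2) = -0.8660; θ_2 = -149.9983° (elbow-down)
β = atan2(-1.0000,2.2680) = -23.7935°; ψ = atan2(-1.0000,2.2680) = -23.7948°
θ_1 = β − ψ = 0.0013°

0.001 -149.998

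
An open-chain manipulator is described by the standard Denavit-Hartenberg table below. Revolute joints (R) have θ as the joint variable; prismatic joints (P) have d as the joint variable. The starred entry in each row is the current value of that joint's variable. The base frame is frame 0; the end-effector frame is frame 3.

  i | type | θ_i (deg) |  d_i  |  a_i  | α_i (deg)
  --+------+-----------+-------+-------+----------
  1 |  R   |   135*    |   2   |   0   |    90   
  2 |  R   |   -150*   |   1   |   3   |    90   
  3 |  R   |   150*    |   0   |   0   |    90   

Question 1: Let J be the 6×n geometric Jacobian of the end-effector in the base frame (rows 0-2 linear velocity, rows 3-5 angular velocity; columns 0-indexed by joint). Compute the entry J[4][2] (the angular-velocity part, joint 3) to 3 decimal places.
-0.354

axis z_2 = (0.3536,-0.3536,0.8660); lever o_n−o_2 = (0.0000,0.0000,0.0000)
cross product → J_v[:, 2] = (-0.0000,0.0000,0.0000)
J_ω[:, 2] = z_2
entry J[4][2] = -0.3536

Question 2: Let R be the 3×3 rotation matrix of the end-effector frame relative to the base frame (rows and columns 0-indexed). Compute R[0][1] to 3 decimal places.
0.354

End-effector y-axis (col 1 of R) = (0.3536,-0.3536,0.8660)
R[0][1] = 0.3536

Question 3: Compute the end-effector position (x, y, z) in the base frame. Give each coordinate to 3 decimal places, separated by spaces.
after link 1: o_1 = (0.0000, 0.0000, 2.0000)
after link 2: o_2 = (2.5442, -1.1300, 0.5000)
after link 3: o_3 = (2.5442, -1.1300, 0.5000)

2.544 -1.130 0.500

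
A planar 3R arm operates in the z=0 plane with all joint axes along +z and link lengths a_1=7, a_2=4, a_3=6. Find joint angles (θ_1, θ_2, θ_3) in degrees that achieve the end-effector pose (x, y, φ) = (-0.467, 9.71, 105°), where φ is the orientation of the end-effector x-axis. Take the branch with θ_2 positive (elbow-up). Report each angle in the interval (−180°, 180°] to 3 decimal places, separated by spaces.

45.002 150.001 -90.003

wrist centre = target − a_3·(cos φ, sin φ) = (1.0859, 3.9144)
cos θ_2 = (16.5021−7²−4²)/(2·7·4) = -0.8660; θ_2 = 150.0010° (elbow-up)
β = atan2(3.9144,1.0859) = 74.4953°; ψ = atan2(1.9999,3.5359) = 29.4932°
θ_1 = β − ψ = 45.0022°
θ_3 = φ − θ_1 − θ_2 = -90.0032° (wrapped to (-180°,180°])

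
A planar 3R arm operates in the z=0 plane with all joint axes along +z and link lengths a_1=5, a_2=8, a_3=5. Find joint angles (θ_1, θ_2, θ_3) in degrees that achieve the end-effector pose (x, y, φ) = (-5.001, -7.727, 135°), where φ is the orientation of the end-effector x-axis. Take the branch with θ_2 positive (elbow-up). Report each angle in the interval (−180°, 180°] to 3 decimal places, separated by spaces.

wrist centre = target − a_3·(cos φ, sin φ) = (-1.4655, -11.2625)
cos θ_2 = (128.9923−5²−8²)/(2·5·8) = 0.4999; θ_2 = 60.0064° (elbow-up)
β = atan2(-11.2625,-1.4655) = -97.4136°; ψ = atan2(6.9286,8.9992) = 37.5933°
θ_1 = β − ψ = -135.0069°
θ_3 = φ − θ_1 − θ_2 = -149.9995° (wrapped to (-180°,180°])

-135.007 60.006 -150.000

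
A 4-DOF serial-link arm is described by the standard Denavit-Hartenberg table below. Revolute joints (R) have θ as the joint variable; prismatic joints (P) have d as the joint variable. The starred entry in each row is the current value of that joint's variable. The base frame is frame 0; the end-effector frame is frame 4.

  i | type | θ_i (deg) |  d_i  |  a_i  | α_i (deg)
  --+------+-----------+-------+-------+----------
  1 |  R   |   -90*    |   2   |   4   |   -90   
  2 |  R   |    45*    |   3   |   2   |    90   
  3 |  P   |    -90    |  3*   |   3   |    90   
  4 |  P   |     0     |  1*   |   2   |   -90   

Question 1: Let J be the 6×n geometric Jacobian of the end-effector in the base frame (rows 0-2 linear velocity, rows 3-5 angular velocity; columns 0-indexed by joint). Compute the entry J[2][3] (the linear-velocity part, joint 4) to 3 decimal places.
prismatic axis z_3 = (-0.0000,0.7071,0.7071)
J_v[:, 3] = z_3; J_ω[:, 3] = (0,0,0)
entry J[2][3] = 0.7071

0.707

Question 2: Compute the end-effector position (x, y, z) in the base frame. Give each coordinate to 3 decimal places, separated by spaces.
-2.000 -6.828 3.414

after link 1: o_1 = (0.0000, -4.0000, 2.0000)
after link 2: o_2 = (3.0000, -5.4142, 0.5858)
after link 3: o_3 = (0.0000, -7.5355, 2.7071)
after link 4: o_4 = (-2.0000, -6.8284, 3.4142)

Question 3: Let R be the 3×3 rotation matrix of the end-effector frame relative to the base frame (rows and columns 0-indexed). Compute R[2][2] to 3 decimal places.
End-effector z-axis (col 2 of R) = (0.0000,-0.7071,0.7071)
R[2][2] = 0.7071

0.707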